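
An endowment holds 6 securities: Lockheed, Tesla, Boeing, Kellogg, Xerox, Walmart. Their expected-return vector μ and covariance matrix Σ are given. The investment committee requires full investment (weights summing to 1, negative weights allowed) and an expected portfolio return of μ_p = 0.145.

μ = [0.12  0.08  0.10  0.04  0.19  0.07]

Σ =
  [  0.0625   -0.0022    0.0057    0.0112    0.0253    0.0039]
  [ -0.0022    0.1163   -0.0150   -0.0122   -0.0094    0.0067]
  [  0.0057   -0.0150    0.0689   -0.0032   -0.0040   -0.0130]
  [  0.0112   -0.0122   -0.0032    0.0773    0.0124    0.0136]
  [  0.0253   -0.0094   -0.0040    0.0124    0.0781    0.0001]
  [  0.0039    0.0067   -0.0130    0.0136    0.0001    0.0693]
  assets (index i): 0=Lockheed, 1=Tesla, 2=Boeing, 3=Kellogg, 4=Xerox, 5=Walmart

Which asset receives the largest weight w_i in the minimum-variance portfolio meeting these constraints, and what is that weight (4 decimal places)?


Xerox (0.4823)

g=Σ⁻¹μ = [0.7050  1.0924  2.0059  0.0661  2.4266  1.2246]
h=Σ⁻¹𝟙 = [7.1996  12.5452  20.5486  10.3264  11.3759  14.6237]
a=μᵀg=0.921996  b=𝟙ᵀg=7.520563  c=𝟙ᵀh=76.619341  D=ac−b²=14.083840
λ₁=(c·0.145−b)/D = (76.619341·0.145−7.520563)/14.083840 = 0.254848
λ₂=(a−b·0.145)/D = (0.921996−7.520563·0.145)/14.083840 = -0.011963
w* = 0.254848·g + -0.011963·h:
  w_0 = 0.254848·0.7050 + -0.011963·7.1996 = 0.0935  (Lockheed)
  w_1 = 0.254848·1.0924 + -0.011963·12.5452 = 0.1283  (Tesla)
  w_2 = 0.254848·2.0059 + -0.011963·20.5486 = 0.2654  (Boeing)
  w_3 = 0.254848·0.0661 + -0.011963·10.3264 = -0.1067  (Kellogg)
  w_4 = 0.254848·2.4266 + -0.011963·11.3759 = 0.4823  (Xerox)
  w_5 = 0.254848·1.2246 + -0.011963·14.6237 = 0.1371  (Walmart)
Σw_i=1.0000  μᵀw=0.1450
σ²=wᵀΣw=λ₁·μ_p+λ₂ = 0.254848·0.145 + -0.011963 = 0.024990 ≈ 0.0250


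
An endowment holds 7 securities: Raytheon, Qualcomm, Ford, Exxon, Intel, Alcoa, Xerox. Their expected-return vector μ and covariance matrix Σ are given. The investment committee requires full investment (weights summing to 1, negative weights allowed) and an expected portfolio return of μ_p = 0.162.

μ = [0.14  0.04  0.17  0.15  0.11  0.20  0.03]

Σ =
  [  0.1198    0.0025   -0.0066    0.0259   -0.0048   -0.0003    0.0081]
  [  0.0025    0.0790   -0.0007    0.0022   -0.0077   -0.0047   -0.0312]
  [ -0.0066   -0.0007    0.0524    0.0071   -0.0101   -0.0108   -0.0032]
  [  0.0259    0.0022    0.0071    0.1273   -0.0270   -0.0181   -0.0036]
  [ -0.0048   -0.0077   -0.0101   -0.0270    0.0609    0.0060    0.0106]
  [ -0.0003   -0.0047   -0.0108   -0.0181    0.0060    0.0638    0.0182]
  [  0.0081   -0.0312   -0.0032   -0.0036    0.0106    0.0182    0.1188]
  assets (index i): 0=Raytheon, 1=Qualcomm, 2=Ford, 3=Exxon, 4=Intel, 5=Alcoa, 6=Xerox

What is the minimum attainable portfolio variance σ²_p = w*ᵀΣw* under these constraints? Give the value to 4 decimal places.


g=Σ⁻¹μ = [1.1458  0.8908  4.6405  1.9766  3.2906  4.3472  -0.3663]
h=Σ⁻¹𝟙 = [7.1528  19.5626  28.3597  13.2969  26.4990  20.7505  8.6910]
a=μᵀg=2.501850  b=𝟙ᵀg=15.925287  c=𝟙ᵀh=124.312387  D=ac−b²=57.396146
λ₁=(c·0.162−b)/D = (124.312387·0.162−15.925287)/57.396146 = 0.073408
λ₂=(a−b·0.162)/D = (2.501850−15.925287·0.162)/57.396146 = -0.001360
w* = 0.073408·g + -0.001360·h:
  w_0 = 0.073408·1.1458 + -0.001360·7.1528 = 0.0744  (Raytheon)
  w_1 = 0.073408·0.8908 + -0.001360·19.5626 = 0.0388  (Qualcomm)
  w_2 = 0.073408·4.6405 + -0.001360·28.3597 = 0.3021  (Ford)
  w_3 = 0.073408·1.9766 + -0.001360·13.2969 = 0.1270  (Exxon)
  w_4 = 0.073408·3.2906 + -0.001360·26.4990 = 0.2055  (Intel)
  w_5 = 0.073408·4.3472 + -0.001360·20.7505 = 0.2909  (Alcoa)
  w_6 = 0.073408·-0.3663 + -0.001360·8.6910 = -0.0387  (Xerox)
Σw_i=1.0000  μᵀw=0.1620
σ²=wᵀΣw=λ₁·μ_p+λ₂ = 0.073408·0.162 + -0.001360 = 0.010532 ≈ 0.0105

0.0105


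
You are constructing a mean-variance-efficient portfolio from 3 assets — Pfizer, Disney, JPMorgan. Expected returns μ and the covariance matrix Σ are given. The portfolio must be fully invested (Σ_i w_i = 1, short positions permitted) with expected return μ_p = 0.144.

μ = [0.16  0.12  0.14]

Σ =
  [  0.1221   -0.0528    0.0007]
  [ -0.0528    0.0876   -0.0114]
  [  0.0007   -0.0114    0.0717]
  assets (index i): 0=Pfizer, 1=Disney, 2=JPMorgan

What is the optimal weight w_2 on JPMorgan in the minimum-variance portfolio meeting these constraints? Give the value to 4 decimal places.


p=Σ⁻¹μ = [2.7415  3.3421  2.4572]
q=Σ⁻¹𝟙 = [18.9681  25.1599  17.7621]
a=μᵀp=1.183699  b=𝟙ᵀp=8.540784  c=𝟙ᵀq=61.890136  D=ac−b²=0.314307
λ₁=(c·0.144−b)/D = (61.890136·0.144−8.540784)/0.314307 = 1.181632
λ₂=(a−b·0.144)/D = (1.183699−8.540784·0.144)/0.314307 = -0.146907
w* = 1.181632·p + -0.146907·q:
  w_0 = 1.181632·2.7415 + -0.146907·18.9681 = 0.4529  (Pfizer)
  w_1 = 1.181632·3.3421 + -0.146907·25.1599 = 0.2529  (Disney)
  w_2 = 1.181632·2.4572 + -0.146907·17.7621 = 0.2941  (JPMorgan)
Σw_i=1.0000  μᵀw=0.1440
σ²=wᵀΣw=λ₁·μ_p+λ₂ = 1.181632·0.144 + -0.146907 = 0.023249 ≈ 0.0232

0.2941


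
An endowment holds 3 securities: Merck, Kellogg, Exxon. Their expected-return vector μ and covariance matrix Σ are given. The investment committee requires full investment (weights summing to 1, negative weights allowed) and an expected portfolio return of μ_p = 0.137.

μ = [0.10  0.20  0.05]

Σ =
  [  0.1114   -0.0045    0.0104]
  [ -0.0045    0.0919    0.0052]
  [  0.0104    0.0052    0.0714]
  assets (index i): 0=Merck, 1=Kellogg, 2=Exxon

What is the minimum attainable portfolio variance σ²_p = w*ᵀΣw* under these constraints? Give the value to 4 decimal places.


0.0357

x=Σ⁻¹μ = [0.9490  2.2000  0.4018]
y=Σ⁻¹𝟙 = [8.2823  10.6064  12.0268]
a=μᵀx=0.554996  b=𝟙ᵀx=3.550857  c=𝟙ᵀy=30.915513  D=ac−b²=4.549395
λ₁=(c·0.137−b)/D = (30.915513·0.137−3.550857)/4.549395 = 0.150475
λ₂=(a−b·0.137)/D = (0.554996−3.550857·0.137)/4.549395 = 0.015063
w* = 0.150475·x + 0.015063·y:
  w_0 = 0.150475·0.9490 + 0.015063·8.2823 = 0.2676  (Merck)
  w_1 = 0.150475·2.2000 + 0.015063·10.6064 = 0.4908  (Kellogg)
  w_2 = 0.150475·0.4018 + 0.015063·12.0268 = 0.2416  (Exxon)
Σw_i=1.0000  μᵀw=0.1370
σ²=wᵀΣw=λ₁·μ_p+λ₂ = 0.150475·0.137 + 0.015063 = 0.035678 ≈ 0.0357


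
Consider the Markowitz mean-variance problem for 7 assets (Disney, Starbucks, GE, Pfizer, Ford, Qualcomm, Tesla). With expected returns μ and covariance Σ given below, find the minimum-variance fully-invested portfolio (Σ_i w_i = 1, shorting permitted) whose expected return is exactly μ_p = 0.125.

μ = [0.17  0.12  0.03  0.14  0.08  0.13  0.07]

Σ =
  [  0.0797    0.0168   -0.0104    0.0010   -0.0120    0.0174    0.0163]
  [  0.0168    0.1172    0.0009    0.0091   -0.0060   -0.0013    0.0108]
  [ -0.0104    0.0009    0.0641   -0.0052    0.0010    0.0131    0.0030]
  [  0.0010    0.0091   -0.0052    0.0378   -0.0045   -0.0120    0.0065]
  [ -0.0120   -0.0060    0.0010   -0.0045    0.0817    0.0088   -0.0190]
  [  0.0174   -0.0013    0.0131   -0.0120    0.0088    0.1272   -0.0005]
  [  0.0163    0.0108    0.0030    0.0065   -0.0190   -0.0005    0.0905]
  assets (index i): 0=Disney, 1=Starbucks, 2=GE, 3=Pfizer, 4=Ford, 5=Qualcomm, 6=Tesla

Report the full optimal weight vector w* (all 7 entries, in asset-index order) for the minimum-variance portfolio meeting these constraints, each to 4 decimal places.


x=Σ⁻¹μ = [2.0530  0.4616  0.8944  4.0780  1.5085  0.9355  0.3479]
y=Σ⁻¹𝟙 = [13.1067  4.3051  18.1938  29.9516  17.3903  5.8973  9.1046]
a=μᵀx=1.268807  b=𝟙ᵀx=10.278981  c=𝟙ᵀy=97.949393  D=ac−b²=18.621398
λ₁=(c·0.125−b)/D = (97.949393·0.125−10.278981)/18.621398 = 0.105507
λ₂=(a−b·0.125)/D = (1.268807−10.278981·0.125)/18.621398 = -0.000863
w* = 0.105507·x + -0.000863·y:
  w_0 = 0.105507·2.0530 + -0.000863·13.1067 = 0.2053  (Disney)
  w_1 = 0.105507·0.4616 + -0.000863·4.3051 = 0.0450  (Starbucks)
  w_2 = 0.105507·0.8944 + -0.000863·18.1938 = 0.0787  (GE)
  w_3 = 0.105507·4.0780 + -0.000863·29.9516 = 0.4044  (Pfizer)
  w_4 = 0.105507·1.5085 + -0.000863·17.3903 = 0.1441  (Ford)
  w_5 = 0.105507·0.9355 + -0.000863·5.8973 = 0.0936  (Qualcomm)
  w_6 = 0.105507·0.3479 + -0.000863·9.1046 = 0.0289  (Tesla)
Σw_i=1.0000  μᵀw=0.1250
σ²=wᵀΣw=λ₁·μ_p+λ₂ = 0.105507·0.125 + -0.000863 = 0.012326 ≈ 0.0123

0.2053  0.0450  0.0787  0.4044  0.1441  0.0936  0.0289


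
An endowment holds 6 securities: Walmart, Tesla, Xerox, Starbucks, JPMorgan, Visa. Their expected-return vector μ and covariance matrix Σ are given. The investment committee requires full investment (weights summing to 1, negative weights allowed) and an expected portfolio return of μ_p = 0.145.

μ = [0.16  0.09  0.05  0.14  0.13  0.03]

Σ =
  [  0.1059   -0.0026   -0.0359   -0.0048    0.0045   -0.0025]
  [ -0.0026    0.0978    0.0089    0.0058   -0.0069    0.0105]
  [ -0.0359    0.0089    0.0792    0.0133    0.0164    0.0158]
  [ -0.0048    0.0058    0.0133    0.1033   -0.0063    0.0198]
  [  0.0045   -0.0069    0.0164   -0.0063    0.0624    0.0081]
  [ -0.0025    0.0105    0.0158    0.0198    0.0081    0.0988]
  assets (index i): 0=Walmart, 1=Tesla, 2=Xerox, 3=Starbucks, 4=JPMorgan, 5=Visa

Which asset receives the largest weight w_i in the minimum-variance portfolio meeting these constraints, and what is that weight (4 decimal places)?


p=Σ⁻¹μ = [1.7426  0.9981  0.6971  1.4818  2.0782  -0.3372]
q=Σ⁻¹𝟙 = [14.0000  9.3366  12.9734  8.0082  12.8304  4.7520]
a=μᵀp=0.871001  b=𝟙ᵀp=6.660633  c=𝟙ᵀq=61.900693  D=ac−b²=9.551513
λ₁=(c·0.145−b)/D = (61.900693·0.145−6.660633)/9.551513 = 0.242367
λ₂=(a−b·0.145)/D = (0.871001−6.660633·0.145)/9.551513 = -0.009924
w* = 0.242367·p + -0.009924·q:
  w_0 = 0.242367·1.7426 + -0.009924·14.0000 = 0.2834  (Walmart)
  w_1 = 0.242367·0.9981 + -0.009924·9.3366 = 0.1492  (Tesla)
  w_2 = 0.242367·0.6971 + -0.009924·12.9734 = 0.0402  (Xerox)
  w_3 = 0.242367·1.4818 + -0.009924·8.0082 = 0.2797  (Starbucks)
  w_4 = 0.242367·2.0782 + -0.009924·12.8304 = 0.3764  (JPMorgan)
  w_5 = 0.242367·-0.3372 + -0.009924·4.7520 = -0.1289  (Visa)
Σw_i=1.0000  μᵀw=0.1450
σ²=wᵀΣw=λ₁·μ_p+λ₂ = 0.242367·0.145 + -0.009924 = 0.025219 ≈ 0.0252

JPMorgan (0.3764)


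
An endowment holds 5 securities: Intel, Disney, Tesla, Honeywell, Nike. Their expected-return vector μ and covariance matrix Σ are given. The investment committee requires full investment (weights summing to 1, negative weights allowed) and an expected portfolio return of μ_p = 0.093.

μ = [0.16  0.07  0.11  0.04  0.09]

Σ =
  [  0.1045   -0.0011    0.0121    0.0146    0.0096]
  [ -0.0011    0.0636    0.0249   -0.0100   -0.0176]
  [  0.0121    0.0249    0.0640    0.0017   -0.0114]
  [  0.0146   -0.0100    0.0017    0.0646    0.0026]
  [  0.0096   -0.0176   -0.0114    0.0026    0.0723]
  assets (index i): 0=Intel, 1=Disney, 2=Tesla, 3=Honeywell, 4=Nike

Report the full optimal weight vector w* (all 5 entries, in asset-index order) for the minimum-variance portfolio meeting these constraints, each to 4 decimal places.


x=Σ⁻¹μ = [1.1869  1.0942  1.3332  0.4229  1.5486]
y=Σ⁻¹𝟙 = [4.5665  19.7250  10.0372  16.4717  19.0169]
a=μᵀx=0.569445  b=𝟙ᵀx=5.585871  c=𝟙ᵀy=69.817302  D=ac−b²=8.555178
λ₁=(c·0.093−b)/D = (69.817302·0.093−5.585871)/8.555178 = 0.106034
λ₂=(a−b·0.093)/D = (0.569445−5.585871·0.093)/8.555178 = 0.005840
w* = 0.106034·x + 0.005840·y:
  w_0 = 0.106034·1.1869 + 0.005840·4.5665 = 0.1525  (Intel)
  w_1 = 0.106034·1.0942 + 0.005840·19.7250 = 0.2312  (Disney)
  w_2 = 0.106034·1.3332 + 0.005840·10.0372 = 0.2000  (Tesla)
  w_3 = 0.106034·0.4229 + 0.005840·16.4717 = 0.1410  (Honeywell)
  w_4 = 0.106034·1.5486 + 0.005840·19.0169 = 0.2753  (Nike)
Σw_i=1.0000  μᵀw=0.0930
σ²=wᵀΣw=λ₁·μ_p+λ₂ = 0.106034·0.093 + 0.005840 = 0.015701 ≈ 0.0157

0.1525  0.2312  0.2000  0.1410  0.2753


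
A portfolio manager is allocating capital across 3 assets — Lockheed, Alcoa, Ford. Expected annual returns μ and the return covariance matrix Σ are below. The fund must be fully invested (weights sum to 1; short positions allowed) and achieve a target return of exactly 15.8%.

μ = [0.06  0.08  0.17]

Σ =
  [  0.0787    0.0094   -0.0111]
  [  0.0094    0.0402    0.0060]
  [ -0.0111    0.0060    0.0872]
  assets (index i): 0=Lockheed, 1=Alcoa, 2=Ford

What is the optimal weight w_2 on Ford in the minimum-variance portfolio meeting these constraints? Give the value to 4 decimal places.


u=Σ⁻¹μ = [0.8594  1.4972  1.9559]
v=Σ⁻¹𝟙 = [11.9080  20.3624  11.5826]
a=μᵀu=0.503846  b=𝟙ᵀu=4.312519  c=𝟙ᵀv=43.853042  D=ac−b²=3.497369
λ₁=(c·0.158−b)/D = (43.853042·0.158−4.312519)/3.497369 = 0.748066
λ₂=(a−b·0.158)/D = (0.503846−4.312519·0.158)/3.497369 = -0.050762
w* = 0.748066·u + -0.050762·v:
  w_0 = 0.748066·0.8594 + -0.050762·11.9080 = 0.0384  (Lockheed)
  w_1 = 0.748066·1.4972 + -0.050762·20.3624 = 0.0863  (Alcoa)
  w_2 = 0.748066·1.9559 + -0.050762·11.5826 = 0.8752  (Ford)
Σw_i=1.0000  μᵀw=0.1580
σ²=wᵀΣw=λ₁·μ_p+λ₂ = 0.748066·0.158 + -0.050762 = 0.067433 ≈ 0.0674

0.8752


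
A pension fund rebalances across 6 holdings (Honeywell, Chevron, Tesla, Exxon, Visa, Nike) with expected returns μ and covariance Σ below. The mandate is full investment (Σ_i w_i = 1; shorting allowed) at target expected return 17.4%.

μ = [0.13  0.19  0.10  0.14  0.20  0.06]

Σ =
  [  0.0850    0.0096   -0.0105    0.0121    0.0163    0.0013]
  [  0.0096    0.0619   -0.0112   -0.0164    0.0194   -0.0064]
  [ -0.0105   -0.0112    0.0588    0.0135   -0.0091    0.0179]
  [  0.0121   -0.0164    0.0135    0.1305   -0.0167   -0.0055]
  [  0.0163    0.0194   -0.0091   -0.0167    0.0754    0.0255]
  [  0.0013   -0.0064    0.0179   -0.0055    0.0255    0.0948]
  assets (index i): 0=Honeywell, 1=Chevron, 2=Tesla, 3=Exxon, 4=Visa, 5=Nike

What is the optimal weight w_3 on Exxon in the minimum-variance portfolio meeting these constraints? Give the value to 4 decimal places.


0.1564

p=Σ⁻¹μ = [0.8495  2.9981  2.5362  1.4049  2.3878  -0.2160]
q=Σ⁻¹𝟙 = [9.1425  18.4375  19.7059  8.4683  8.7372  6.0881]
a=μᵀp=1.594984  b=𝟙ᵀp=9.960535  c=𝟙ᵀq=70.579560  D=ac−b²=13.361031
λ₁=(c·0.174−b)/D = (70.579560·0.174−9.960535)/13.361031 = 0.173662
λ₂=(a−b·0.174)/D = (1.594984−9.960535·0.174)/13.361031 = -0.010340
w* = 0.173662·p + -0.010340·q:
  w_0 = 0.173662·0.8495 + -0.010340·9.1425 = 0.0530  (Honeywell)
  w_1 = 0.173662·2.9981 + -0.010340·18.4375 = 0.3300  (Chevron)
  w_2 = 0.173662·2.5362 + -0.010340·19.7059 = 0.2367  (Tesla)
  w_3 = 0.173662·1.4049 + -0.010340·8.4683 = 0.1564  (Exxon)
  w_4 = 0.173662·2.3878 + -0.010340·8.7372 = 0.3243  (Visa)
  w_5 = 0.173662·-0.2160 + -0.010340·6.0881 = -0.1005  (Nike)
Σw_i=1.0000  μᵀw=0.1740
σ²=wᵀΣw=λ₁·μ_p+λ₂ = 0.173662·0.174 + -0.010340 = 0.019878 ≈ 0.0199


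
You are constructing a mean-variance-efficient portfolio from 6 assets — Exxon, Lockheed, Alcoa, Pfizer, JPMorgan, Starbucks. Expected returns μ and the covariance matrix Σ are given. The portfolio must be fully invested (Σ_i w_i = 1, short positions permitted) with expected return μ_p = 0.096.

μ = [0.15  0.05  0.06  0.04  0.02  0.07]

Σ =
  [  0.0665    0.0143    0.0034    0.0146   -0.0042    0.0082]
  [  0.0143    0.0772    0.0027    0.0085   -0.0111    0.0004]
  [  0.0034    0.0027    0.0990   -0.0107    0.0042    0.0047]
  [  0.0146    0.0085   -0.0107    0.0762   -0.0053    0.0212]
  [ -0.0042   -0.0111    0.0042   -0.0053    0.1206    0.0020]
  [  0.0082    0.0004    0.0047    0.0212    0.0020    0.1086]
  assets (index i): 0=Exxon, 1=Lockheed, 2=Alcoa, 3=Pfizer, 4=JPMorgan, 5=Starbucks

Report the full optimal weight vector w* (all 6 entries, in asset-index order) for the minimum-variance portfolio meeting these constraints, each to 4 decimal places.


0.4580  0.1102  0.1494  0.0669  0.0987  0.1168

u=Σ⁻¹μ = [2.1221  0.2638  0.5001  0.0515  0.2415  0.4472]
v=Σ⁻¹𝟙 = [9.7609  11.0040  9.9144  10.4827  9.6642  5.7771]
a=μᵀu=0.399710  b=𝟙ᵀu=3.626200  c=𝟙ᵀv=56.603439  D=ac−b²=9.475661
λ₁=(c·0.096−b)/D = (56.603439·0.096−3.626200)/9.475661 = 0.190776
λ₂=(a−b·0.096)/D = (0.399710−3.626200·0.096)/9.475661 = 0.005445
w* = 0.190776·u + 0.005445·v:
  w_0 = 0.190776·2.1221 + 0.005445·9.7609 = 0.4580  (Exxon)
  w_1 = 0.190776·0.2638 + 0.005445·11.0040 = 0.1102  (Lockheed)
  w_2 = 0.190776·0.5001 + 0.005445·9.9144 = 0.1494  (Alcoa)
  w_3 = 0.190776·0.0515 + 0.005445·10.4827 = 0.0669  (Pfizer)
  w_4 = 0.190776·0.2415 + 0.005445·9.6642 = 0.0987  (JPMorgan)
  w_5 = 0.190776·0.4472 + 0.005445·5.7771 = 0.1168  (Starbucks)
Σw_i=1.0000  μᵀw=0.0960
σ²=wᵀΣw=λ₁·μ_p+λ₂ = 0.190776·0.096 + 0.005445 = 0.023760 ≈ 0.0238


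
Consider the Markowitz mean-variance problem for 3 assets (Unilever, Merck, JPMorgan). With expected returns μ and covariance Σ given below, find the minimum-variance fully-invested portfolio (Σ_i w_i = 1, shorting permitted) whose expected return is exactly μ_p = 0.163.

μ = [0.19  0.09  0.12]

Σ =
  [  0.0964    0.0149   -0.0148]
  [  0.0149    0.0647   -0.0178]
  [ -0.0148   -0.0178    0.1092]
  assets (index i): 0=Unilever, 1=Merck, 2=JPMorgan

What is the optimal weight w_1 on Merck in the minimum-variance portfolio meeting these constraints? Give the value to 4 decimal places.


u=Σ⁻¹μ = [2.0042  1.3679  1.5935]
v=Σ⁻¹𝟙 = [9.8021  16.8386  13.2307]
a=μᵀu=0.695122  b=𝟙ᵀu=4.965557  c=𝟙ᵀv=39.871406  D=ac−b²=3.058756
λ₁=(c·0.163−b)/D = (39.871406·0.163−4.965557)/3.058756 = 0.501342
λ₂=(a−b·0.163)/D = (0.695122−4.965557·0.163)/3.058756 = -0.037356
w* = 0.501342·u + -0.037356·v:
  w_0 = 0.501342·2.0042 + -0.037356·9.8021 = 0.6386  (Unilever)
  w_1 = 0.501342·1.3679 + -0.037356·16.8386 = 0.0568  (Merck)
  w_2 = 0.501342·1.5935 + -0.037356·13.2307 = 0.3046  (JPMorgan)
Σw_i=1.0000  μᵀw=0.1630
σ²=wᵀΣw=λ₁·μ_p+λ₂ = 0.501342·0.163 + -0.037356 = 0.044363 ≈ 0.0444

0.0568


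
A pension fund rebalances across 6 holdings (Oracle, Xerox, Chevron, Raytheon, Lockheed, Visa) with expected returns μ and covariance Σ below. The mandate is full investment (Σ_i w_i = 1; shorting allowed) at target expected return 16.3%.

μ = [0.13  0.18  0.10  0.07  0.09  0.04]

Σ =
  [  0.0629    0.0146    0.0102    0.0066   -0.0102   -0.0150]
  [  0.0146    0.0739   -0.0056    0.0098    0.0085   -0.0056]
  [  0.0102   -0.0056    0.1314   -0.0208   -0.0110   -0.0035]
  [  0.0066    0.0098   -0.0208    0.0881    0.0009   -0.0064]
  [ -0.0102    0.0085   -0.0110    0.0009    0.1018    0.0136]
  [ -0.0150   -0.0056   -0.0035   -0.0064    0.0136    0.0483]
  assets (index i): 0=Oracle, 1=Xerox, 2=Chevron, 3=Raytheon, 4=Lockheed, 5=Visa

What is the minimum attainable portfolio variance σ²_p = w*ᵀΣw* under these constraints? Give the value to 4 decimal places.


p=Σ⁻¹μ = [1.8629  2.0697  0.9314  0.7525  0.7789  1.5946]
q=Σ⁻¹𝟙 = [18.4831  10.0762  10.1080  13.1693  8.0942  27.8106]
a=μᵀp=0.894433  b=𝟙ᵀp=7.990080  c=𝟙ᵀq=87.741496  D=ac−b²=14.637494
λ₁=(c·0.163−b)/D = (87.741496·0.163−7.990080)/14.637494 = 0.431207
λ₂=(a−b·0.163)/D = (0.894433−7.990080·0.163)/14.637494 = -0.027870
w* = 0.431207·p + -0.027870·q:
  w_0 = 0.431207·1.8629 + -0.027870·18.4831 = 0.2882  (Oracle)
  w_1 = 0.431207·2.0697 + -0.027870·10.0762 = 0.6116  (Xerox)
  w_2 = 0.431207·0.9314 + -0.027870·10.1080 = 0.1199  (Chevron)
  w_3 = 0.431207·0.7525 + -0.027870·13.1693 = -0.0425  (Raytheon)
  w_4 = 0.431207·0.7789 + -0.027870·8.0942 = 0.1103  (Lockheed)
  w_5 = 0.431207·1.5946 + -0.027870·27.8106 = -0.0875  (Visa)
Σw_i=1.0000  μᵀw=0.1630
σ²=wᵀΣw=λ₁·μ_p+λ₂ = 0.431207·0.163 + -0.027870 = 0.042416 ≈ 0.0424

0.0424


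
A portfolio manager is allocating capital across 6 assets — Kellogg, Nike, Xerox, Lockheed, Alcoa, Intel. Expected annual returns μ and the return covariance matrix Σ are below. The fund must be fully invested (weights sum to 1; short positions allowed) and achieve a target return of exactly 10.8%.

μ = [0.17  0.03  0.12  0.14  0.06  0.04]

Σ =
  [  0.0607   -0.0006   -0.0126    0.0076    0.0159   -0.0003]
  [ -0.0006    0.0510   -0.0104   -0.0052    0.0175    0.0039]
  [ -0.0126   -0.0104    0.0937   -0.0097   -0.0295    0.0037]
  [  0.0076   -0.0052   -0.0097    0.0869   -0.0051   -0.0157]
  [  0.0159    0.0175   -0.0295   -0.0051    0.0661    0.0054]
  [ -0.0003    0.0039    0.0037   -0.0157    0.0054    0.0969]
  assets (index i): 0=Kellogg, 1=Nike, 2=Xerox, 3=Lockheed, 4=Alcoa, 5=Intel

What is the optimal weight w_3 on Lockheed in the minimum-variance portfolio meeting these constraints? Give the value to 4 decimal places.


g=Σ⁻¹μ = [2.7560  0.8411  2.2705  1.8370  1.1334  0.5353]
h=Σ⁻¹𝟙 = [14.7685  19.3940  21.2619  16.6161  16.3504  10.5542]
a=μᵀg=1.112818  b=𝟙ᵀg=9.373347  c=𝟙ᵀh=98.945197  D=ac−b²=22.248338
λ₁=(c·0.108−b)/D = (98.945197·0.108−9.373347)/22.248338 = 0.059004
λ₂=(a−b·0.108)/D = (1.112818−9.373347·0.108)/22.248338 = 0.004517
w* = 0.059004·g + 0.004517·h:
  w_0 = 0.059004·2.7560 + 0.004517·14.7685 = 0.2293  (Kellogg)
  w_1 = 0.059004·0.8411 + 0.004517·19.3940 = 0.1372  (Nike)
  w_2 = 0.059004·2.2705 + 0.004517·21.2619 = 0.2300  (Xerox)
  w_3 = 0.059004·1.8370 + 0.004517·16.6161 = 0.1834  (Lockheed)
  w_4 = 0.059004·1.1334 + 0.004517·16.3504 = 0.1407  (Alcoa)
  w_5 = 0.059004·0.5353 + 0.004517·10.5542 = 0.0793  (Intel)
Σw_i=1.0000  μᵀw=0.1080
σ²=wᵀΣw=λ₁·μ_p+λ₂ = 0.059004·0.108 + 0.004517 = 0.010889 ≈ 0.0109

0.1834


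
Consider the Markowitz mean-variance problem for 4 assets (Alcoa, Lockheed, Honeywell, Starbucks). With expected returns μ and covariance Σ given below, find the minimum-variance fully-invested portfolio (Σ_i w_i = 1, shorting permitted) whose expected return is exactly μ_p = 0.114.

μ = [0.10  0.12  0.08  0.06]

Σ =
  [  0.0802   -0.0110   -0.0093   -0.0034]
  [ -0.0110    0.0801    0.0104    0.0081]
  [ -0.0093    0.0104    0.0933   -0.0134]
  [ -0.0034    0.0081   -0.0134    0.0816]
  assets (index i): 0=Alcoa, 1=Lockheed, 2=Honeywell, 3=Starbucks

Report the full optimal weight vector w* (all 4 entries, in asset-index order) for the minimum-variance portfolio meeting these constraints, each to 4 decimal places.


0.4214  0.5929  0.0784  -0.0928

p=Σ⁻¹μ = [1.6003  1.5106  0.9650  0.8105]
q=Σ⁻¹𝟙 = [16.1619  11.6042  13.0344  13.9169]
a=μᵀp=0.467139  b=𝟙ᵀp=4.886456  c=𝟙ᵀq=54.717348  D=ac−b²=1.683180
λ₁=(c·0.114−b)/D = (54.717348·0.114−4.886456)/1.683180 = 0.802838
λ₂=(a−b·0.114)/D = (0.467139−4.886456·0.114)/1.683180 = -0.053421
w* = 0.802838·p + -0.053421·q:
  w_0 = 0.802838·1.6003 + -0.053421·16.1619 = 0.4214  (Alcoa)
  w_1 = 0.802838·1.5106 + -0.053421·11.6042 = 0.5929  (Lockheed)
  w_2 = 0.802838·0.9650 + -0.053421·13.0344 = 0.0784  (Honeywell)
  w_3 = 0.802838·0.8105 + -0.053421·13.9169 = -0.0928  (Starbucks)
Σw_i=1.0000  μᵀw=0.1140
σ²=wᵀΣw=λ₁·μ_p+λ₂ = 0.802838·0.114 + -0.053421 = 0.038103 ≈ 0.0381


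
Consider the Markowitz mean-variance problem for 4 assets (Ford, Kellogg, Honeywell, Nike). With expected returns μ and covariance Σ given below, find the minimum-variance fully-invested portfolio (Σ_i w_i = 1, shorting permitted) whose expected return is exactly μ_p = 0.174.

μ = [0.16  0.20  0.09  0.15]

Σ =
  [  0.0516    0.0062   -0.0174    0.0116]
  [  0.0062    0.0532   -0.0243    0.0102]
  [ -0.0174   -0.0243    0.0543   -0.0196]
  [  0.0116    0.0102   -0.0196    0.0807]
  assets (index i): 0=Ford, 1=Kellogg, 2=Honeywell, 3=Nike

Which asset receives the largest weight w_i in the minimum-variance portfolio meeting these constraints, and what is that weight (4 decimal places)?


u=Σ⁻¹μ = [4.0620  5.7592  6.2848  2.0734]
v=Σ⁻¹𝟙 = [28.0628  34.7189  48.6432  15.7837]
a=μᵀu=2.678382  b=𝟙ᵀu=18.179272  c=𝟙ᵀv=127.208584  D=ac−b²=10.227252
λ₁=(c·0.174−b)/D = (127.208584·0.174−18.179272)/10.227252 = 0.386714
λ₂=(a−b·0.174)/D = (2.678382−18.179272·0.174)/10.227252 = -0.047404
w* = 0.386714·u + -0.047404·v:
  w_0 = 0.386714·4.0620 + -0.047404·28.0628 = 0.2405  (Ford)
  w_1 = 0.386714·5.7592 + -0.047404·34.7189 = 0.5813  (Kellogg)
  w_2 = 0.386714·6.2848 + -0.047404·48.6432 = 0.1245  (Honeywell)
  w_3 = 0.386714·2.0734 + -0.047404·15.7837 = 0.0536  (Nike)
Σw_i=1.0000  μᵀw=0.1740
σ²=wᵀΣw=λ₁·μ_p+λ₂ = 0.386714·0.174 + -0.047404 = 0.019884 ≈ 0.0199

Kellogg (0.5813)


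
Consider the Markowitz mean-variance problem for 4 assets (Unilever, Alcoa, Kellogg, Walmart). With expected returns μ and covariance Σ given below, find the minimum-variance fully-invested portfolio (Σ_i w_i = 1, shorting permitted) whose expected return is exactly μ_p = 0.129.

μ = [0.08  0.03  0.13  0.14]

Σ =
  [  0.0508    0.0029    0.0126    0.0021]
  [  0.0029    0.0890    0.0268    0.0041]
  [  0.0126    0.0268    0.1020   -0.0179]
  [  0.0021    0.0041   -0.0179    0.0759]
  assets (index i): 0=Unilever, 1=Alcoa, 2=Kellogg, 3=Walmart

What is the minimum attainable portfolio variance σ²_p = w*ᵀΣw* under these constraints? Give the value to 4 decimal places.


u=Σ⁻¹μ = [1.1029  -0.2822  1.5996  2.2065]
v=Σ⁻¹𝟙 = [16.6133  7.5472  8.2709  14.2585]
a=μᵀu=0.596633  b=𝟙ᵀu=4.626887  c=𝟙ᵀv=46.689914  D=ac−b²=6.448655
λ₁=(c·0.129−b)/D = (46.689914·0.129−4.626887)/6.448655 = 0.216497
λ₂=(a−b·0.129)/D = (0.596633−4.626887·0.129)/6.448655 = -0.000037
w* = 0.216497·u + -0.000037·v:
  w_0 = 0.216497·1.1029 + -0.000037·16.6133 = 0.2382  (Unilever)
  w_1 = 0.216497·-0.2822 + -0.000037·7.5472 = -0.0614  (Alcoa)
  w_2 = 0.216497·1.5996 + -0.000037·8.2709 = 0.3460  (Kellogg)
  w_3 = 0.216497·2.2065 + -0.000037·14.2585 = 0.4772  (Walmart)
Σw_i=1.0000  μᵀw=0.1290
σ²=wᵀΣw=λ₁·μ_p+λ₂ = 0.216497·0.129 + -0.000037 = 0.027892 ≈ 0.0279

0.0279


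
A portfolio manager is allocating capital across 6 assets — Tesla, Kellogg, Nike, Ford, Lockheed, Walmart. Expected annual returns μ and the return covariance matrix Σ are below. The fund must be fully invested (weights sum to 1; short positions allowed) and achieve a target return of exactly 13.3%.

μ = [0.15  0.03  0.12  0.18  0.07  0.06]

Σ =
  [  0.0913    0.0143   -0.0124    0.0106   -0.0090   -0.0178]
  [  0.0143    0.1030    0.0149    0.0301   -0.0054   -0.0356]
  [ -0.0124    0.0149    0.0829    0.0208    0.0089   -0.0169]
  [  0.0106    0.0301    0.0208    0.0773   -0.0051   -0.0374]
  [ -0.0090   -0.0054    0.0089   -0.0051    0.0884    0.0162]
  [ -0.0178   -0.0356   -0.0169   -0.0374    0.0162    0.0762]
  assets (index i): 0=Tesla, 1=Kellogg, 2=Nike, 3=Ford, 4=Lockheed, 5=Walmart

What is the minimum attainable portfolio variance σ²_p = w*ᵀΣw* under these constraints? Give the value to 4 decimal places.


0.0139

u=Σ⁻¹μ = [2.1412  -0.0751  1.5613  3.1477  0.4720  3.0433]
v=Σ⁻¹𝟙 = [15.9103  11.8227  13.5134  19.0356  7.3174  33.1477]
a=μᵀu=1.288497  b=𝟙ᵀu=10.290326  c=𝟙ᵀv=100.747090  D=ac−b²=23.921561
λ₁=(c·0.133−b)/D = (100.747090·0.133−10.290326)/23.921561 = 0.129968
λ₂=(a−b·0.133)/D = (1.288497−10.290326·0.133)/23.921561 = -0.003349
w* = 0.129968·u + -0.003349·v:
  w_0 = 0.129968·2.1412 + -0.003349·15.9103 = 0.2250  (Tesla)
  w_1 = 0.129968·-0.0751 + -0.003349·11.8227 = -0.0494  (Kellogg)
  w_2 = 0.129968·1.5613 + -0.003349·13.5134 = 0.1577  (Nike)
  w_3 = 0.129968·3.1477 + -0.003349·19.0356 = 0.3453  (Ford)
  w_4 = 0.129968·0.4720 + -0.003349·7.3174 = 0.0368  (Lockheed)
  w_5 = 0.129968·3.0433 + -0.003349·33.1477 = 0.2845  (Walmart)
Σw_i=1.0000  μᵀw=0.1330
σ²=wᵀΣw=λ₁·μ_p+λ₂ = 0.129968·0.133 + -0.003349 = 0.013937 ≈ 0.0139


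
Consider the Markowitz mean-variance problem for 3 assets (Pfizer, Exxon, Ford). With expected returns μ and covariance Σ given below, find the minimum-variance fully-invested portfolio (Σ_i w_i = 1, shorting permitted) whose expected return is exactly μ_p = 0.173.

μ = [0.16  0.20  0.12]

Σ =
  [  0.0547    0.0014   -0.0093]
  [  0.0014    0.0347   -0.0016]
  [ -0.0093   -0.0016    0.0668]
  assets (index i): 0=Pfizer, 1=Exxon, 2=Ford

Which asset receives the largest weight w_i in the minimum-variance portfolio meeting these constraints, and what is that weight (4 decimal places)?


g=Σ⁻¹μ = [3.1821  5.7449  2.3770]
h=Σ⁻¹𝟙 = [20.6959  28.8384  18.5421]
a=μᵀg=1.943369  b=𝟙ᵀg=11.304089  c=𝟙ᵀh=68.076479  D=ac−b²=4.515307
λ₁=(c·0.173−b)/D = (68.076479·0.173−11.304089)/4.515307 = 0.104786
λ₂=(a−b·0.173)/D = (1.943369−11.304089·0.173)/4.515307 = -0.002710
w* = 0.104786·g + -0.002710·h:
  w_0 = 0.104786·3.1821 + -0.002710·20.6959 = 0.2774  (Pfizer)
  w_1 = 0.104786·5.7449 + -0.002710·28.8384 = 0.5238  (Exxon)
  w_2 = 0.104786·2.3770 + -0.002710·18.5421 = 0.1988  (Ford)
Σw_i=1.0000  μᵀw=0.1730
σ²=wᵀΣw=λ₁·μ_p+λ₂ = 0.104786·0.173 + -0.002710 = 0.015418 ≈ 0.0154

Exxon (0.5238)


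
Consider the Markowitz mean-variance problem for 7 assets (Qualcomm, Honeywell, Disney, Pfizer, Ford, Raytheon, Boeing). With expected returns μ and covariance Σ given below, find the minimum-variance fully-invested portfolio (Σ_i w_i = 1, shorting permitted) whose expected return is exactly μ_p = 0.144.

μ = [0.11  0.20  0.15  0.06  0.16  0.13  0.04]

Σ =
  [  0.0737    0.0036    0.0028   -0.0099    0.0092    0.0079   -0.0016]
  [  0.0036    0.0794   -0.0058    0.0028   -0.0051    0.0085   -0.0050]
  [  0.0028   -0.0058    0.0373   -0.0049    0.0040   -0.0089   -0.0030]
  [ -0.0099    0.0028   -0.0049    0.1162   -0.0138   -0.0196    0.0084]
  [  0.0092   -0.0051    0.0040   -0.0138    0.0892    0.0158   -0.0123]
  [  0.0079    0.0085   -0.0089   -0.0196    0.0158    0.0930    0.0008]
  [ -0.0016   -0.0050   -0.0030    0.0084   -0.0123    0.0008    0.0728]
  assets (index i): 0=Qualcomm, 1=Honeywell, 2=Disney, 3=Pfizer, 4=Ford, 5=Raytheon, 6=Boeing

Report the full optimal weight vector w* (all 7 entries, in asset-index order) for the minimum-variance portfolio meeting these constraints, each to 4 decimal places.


u=Σ⁻¹μ = [0.9774  2.8092  4.7811  1.1004  1.7054  1.4483  1.1061]
v=Σ⁻¹𝟙 = [10.9350  14.5352  32.9553  12.8083  11.5480  12.2432  16.6716]
a=μᵀu=1.957918  b=𝟙ᵀu=13.927852  c=𝟙ᵀv=111.696682  D=ac−b²=24.707838
λ₁=(c·0.144−b)/D = (111.696682·0.144−13.927852)/24.707838 = 0.087279
λ₂=(a−b·0.144)/D = (1.957918−13.927852·0.144)/24.707838 = -0.001930
w* = 0.087279·u + -0.001930·v:
  w_0 = 0.087279·0.9774 + -0.001930·10.9350 = 0.0642  (Qualcomm)
  w_1 = 0.087279·2.8092 + -0.001930·14.5352 = 0.2171  (Honeywell)
  w_2 = 0.087279·4.7811 + -0.001930·32.9553 = 0.3537  (Disney)
  w_3 = 0.087279·1.1004 + -0.001930·12.8083 = 0.0713  (Pfizer)
  w_4 = 0.087279·1.7054 + -0.001930·11.5480 = 0.1266  (Ford)
  w_5 = 0.087279·1.4483 + -0.001930·12.2432 = 0.1028  (Raytheon)
  w_6 = 0.087279·1.1061 + -0.001930·16.6716 = 0.0644  (Boeing)
Σw_i=1.0000  μᵀw=0.1440
σ²=wᵀΣw=λ₁·μ_p+λ₂ = 0.087279·0.144 + -0.001930 = 0.010638 ≈ 0.0106

0.0642  0.2171  0.3537  0.0713  0.1266  0.1028  0.0644


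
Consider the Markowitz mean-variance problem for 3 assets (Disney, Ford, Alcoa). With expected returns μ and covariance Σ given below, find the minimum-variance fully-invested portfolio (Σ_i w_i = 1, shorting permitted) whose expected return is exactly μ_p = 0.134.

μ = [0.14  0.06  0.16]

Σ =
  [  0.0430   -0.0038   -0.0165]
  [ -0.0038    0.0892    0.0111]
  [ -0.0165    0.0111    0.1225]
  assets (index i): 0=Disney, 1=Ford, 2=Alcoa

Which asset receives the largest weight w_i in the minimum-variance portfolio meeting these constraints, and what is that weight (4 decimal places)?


g=Σ⁻¹μ = [3.9968  0.6204  1.7883]
h=Σ⁻¹𝟙 = [28.4513  11.0548  10.9938]
a=μᵀg=0.882900  b=𝟙ᵀg=6.405471  c=𝟙ᵀh=50.499827  D=ac−b²=3.556252
λ₁=(c·0.134−b)/D = (50.499827·0.134−6.405471)/3.556252 = 0.101654
λ₂=(a−b·0.134)/D = (0.882900−6.405471·0.134)/3.556252 = 0.006908
w* = 0.101654·g + 0.006908·h:
  w_0 = 0.101654·3.9968 + 0.006908·28.4513 = 0.6028  (Disney)
  w_1 = 0.101654·0.6204 + 0.006908·11.0548 = 0.1394  (Ford)
  w_2 = 0.101654·1.7883 + 0.006908·10.9938 = 0.2577  (Alcoa)
Σw_i=1.0000  μᵀw=0.1340
σ²=wᵀΣw=λ₁·μ_p+λ₂ = 0.101654·0.134 + 0.006908 = 0.020530 ≈ 0.0205

Disney (0.6028)


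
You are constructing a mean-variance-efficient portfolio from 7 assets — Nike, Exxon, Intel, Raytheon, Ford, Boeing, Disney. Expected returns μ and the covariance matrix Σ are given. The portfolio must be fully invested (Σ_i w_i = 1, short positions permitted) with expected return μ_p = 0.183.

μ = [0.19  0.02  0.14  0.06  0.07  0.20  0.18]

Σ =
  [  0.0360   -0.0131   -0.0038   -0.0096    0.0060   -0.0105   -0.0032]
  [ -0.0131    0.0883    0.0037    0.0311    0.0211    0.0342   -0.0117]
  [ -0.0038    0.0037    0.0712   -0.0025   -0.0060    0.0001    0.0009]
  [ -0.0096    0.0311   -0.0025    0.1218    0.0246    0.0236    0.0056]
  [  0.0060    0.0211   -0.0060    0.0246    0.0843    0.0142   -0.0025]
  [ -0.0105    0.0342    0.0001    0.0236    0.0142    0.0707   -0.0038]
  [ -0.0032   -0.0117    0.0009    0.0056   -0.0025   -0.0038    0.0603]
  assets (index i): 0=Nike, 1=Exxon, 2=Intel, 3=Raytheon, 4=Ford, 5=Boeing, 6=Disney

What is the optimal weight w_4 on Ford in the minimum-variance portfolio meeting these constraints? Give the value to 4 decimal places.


-0.0097

x=Σ⁻¹μ = [7.1059  0.0839  2.2835  0.1681  -0.1518  4.0069  3.5750]
y=Σ⁻¹𝟙 = [39.8773  11.7507  15.7919  4.2515  4.3746  13.2105  21.3633]
a=μᵀx=3.115824  b=𝟙ᵀx=17.071382  c=𝟙ᵀy=110.619874  D=ac−b²=53.239931
λ₁=(c·0.183−b)/D = (110.619874·0.183−17.071382)/53.239931 = 0.059580
λ₂=(a−b·0.183)/D = (3.115824−17.071382·0.183)/53.239931 = -0.000155
w* = 0.059580·x + -0.000155·y:
  w_0 = 0.059580·7.1059 + -0.000155·39.8773 = 0.4172  (Nike)
  w_1 = 0.059580·0.0839 + -0.000155·11.7507 = 0.0032  (Exxon)
  w_2 = 0.059580·2.2835 + -0.000155·15.7919 = 0.1336  (Intel)
  w_3 = 0.059580·0.1681 + -0.000155·4.2515 = 0.0094  (Raytheon)
  w_4 = 0.059580·-0.1518 + -0.000155·4.3746 = -0.0097  (Ford)
  w_5 = 0.059580·4.0069 + -0.000155·13.2105 = 0.2367  (Boeing)
  w_6 = 0.059580·3.5750 + -0.000155·21.3633 = 0.2097  (Disney)
Σw_i=1.0000  μᵀw=0.1830
σ²=wᵀΣw=λ₁·μ_p+λ₂ = 0.059580·0.183 + -0.000155 = 0.010748 ≈ 0.0107


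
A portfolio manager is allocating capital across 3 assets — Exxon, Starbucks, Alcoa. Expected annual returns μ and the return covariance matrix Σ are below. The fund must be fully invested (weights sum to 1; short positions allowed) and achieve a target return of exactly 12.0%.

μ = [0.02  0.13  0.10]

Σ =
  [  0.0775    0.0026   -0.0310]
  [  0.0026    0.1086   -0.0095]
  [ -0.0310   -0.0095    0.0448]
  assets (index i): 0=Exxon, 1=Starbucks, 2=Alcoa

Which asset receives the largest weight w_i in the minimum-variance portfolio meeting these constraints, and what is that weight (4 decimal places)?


Alcoa (0.6153)

u=Σ⁻¹μ = [1.6965  1.4819  3.7203]
v=Σ⁻¹𝟙 = [31.0755  12.5302  46.4817]
a=μᵀu=0.598600  b=𝟙ᵀu=6.898601  c=𝟙ᵀv=90.087364  D=ac−b²=6.335585
λ₁=(c·0.120−b)/D = (90.087364·0.120−6.898601)/6.335585 = 0.617446
λ₂=(a−b·0.120)/D = (0.598600−6.898601·0.120)/6.335585 = -0.036182
w* = 0.617446·u + -0.036182·v:
  w_0 = 0.617446·1.6965 + -0.036182·31.0755 = -0.0769  (Exxon)
  w_1 = 0.617446·1.4819 + -0.036182·12.5302 = 0.4616  (Starbucks)
  w_2 = 0.617446·3.7203 + -0.036182·46.4817 = 0.6153  (Alcoa)
Σw_i=1.0000  μᵀw=0.1200
σ²=wᵀΣw=λ₁·μ_p+λ₂ = 0.617446·0.120 + -0.036182 = 0.037912 ≈ 0.0379


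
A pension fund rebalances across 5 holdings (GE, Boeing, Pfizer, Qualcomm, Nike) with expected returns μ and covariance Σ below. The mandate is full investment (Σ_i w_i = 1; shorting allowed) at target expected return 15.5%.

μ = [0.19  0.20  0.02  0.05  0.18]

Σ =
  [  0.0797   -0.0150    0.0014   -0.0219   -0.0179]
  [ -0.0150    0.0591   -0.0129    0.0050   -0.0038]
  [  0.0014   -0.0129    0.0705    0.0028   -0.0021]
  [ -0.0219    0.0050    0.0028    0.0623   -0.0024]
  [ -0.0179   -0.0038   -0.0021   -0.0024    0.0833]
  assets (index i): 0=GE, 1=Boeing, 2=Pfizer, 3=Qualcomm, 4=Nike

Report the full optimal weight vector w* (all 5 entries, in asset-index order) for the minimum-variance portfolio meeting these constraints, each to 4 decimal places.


0.2758  0.2831  0.0885  0.1482  0.2045

u=Σ⁻¹μ = [4.6403  4.8440  1.0966  2.1293  3.4680]
v=Σ⁻¹𝟙 = [28.5649  27.4693  18.3079  23.8567  20.5450]
a=μᵀu=2.603105  b=𝟙ᵀu=16.178281  c=𝟙ᵀv=118.743793  D=ac−b²=47.365750
λ₁=(c·0.155−b)/D = (118.743793·0.155−16.178281)/47.365750 = 0.047017
λ₂=(a−b·0.155)/D = (2.603105−16.178281·0.155)/47.365750 = 0.002016
w* = 0.047017·u + 0.002016·v:
  w_0 = 0.047017·4.6403 + 0.002016·28.5649 = 0.2758  (GE)
  w_1 = 0.047017·4.8440 + 0.002016·27.4693 = 0.2831  (Boeing)
  w_2 = 0.047017·1.0966 + 0.002016·18.3079 = 0.0885  (Pfizer)
  w_3 = 0.047017·2.1293 + 0.002016·23.8567 = 0.1482  (Qualcomm)
  w_4 = 0.047017·3.4680 + 0.002016·20.5450 = 0.2045  (Nike)
Σw_i=1.0000  μᵀw=0.1550
σ²=wᵀΣw=λ₁·μ_p+λ₂ = 0.047017·0.155 + 0.002016 = 0.009303 ≈ 0.0093


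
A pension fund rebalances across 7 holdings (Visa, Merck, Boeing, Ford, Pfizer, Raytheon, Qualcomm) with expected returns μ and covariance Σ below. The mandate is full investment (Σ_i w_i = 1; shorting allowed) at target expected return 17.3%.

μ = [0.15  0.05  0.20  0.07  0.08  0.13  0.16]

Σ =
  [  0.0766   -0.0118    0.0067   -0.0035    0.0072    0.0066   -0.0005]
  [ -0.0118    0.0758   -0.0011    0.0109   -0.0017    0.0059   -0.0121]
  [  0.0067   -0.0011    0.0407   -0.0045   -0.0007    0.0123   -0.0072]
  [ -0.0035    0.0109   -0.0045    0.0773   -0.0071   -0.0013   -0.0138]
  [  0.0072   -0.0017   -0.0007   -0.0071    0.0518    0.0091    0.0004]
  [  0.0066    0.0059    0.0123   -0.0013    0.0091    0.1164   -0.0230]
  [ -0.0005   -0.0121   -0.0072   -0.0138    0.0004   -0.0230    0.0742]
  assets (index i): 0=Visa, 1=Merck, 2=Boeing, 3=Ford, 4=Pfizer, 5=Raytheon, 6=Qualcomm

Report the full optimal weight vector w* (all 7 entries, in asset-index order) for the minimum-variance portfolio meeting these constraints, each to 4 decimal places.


0.1086  -0.0098  0.5103  0.0663  -0.0074  0.0676  0.2644

u=Σ⁻¹μ = [1.5707  1.2265  5.2423  1.8939  1.4912  1.0146  3.5343]
v=Σ⁻¹𝟙 = [11.6970  16.4570  27.5793  19.1084  19.6584  7.7495  24.7658]
a=μᵀu=2.294634  b=𝟙ᵀu=15.973474  c=𝟙ᵀv=127.015404  D=ac−b²=36.301927
λ₁=(c·0.173−b)/D = (127.015404·0.173−15.973474)/36.301927 = 0.165286
λ₂=(a−b·0.173)/D = (2.294634−15.973474·0.173)/36.301927 = -0.012913
w* = 0.165286·u + -0.012913·v:
  w_0 = 0.165286·1.5707 + -0.012913·11.6970 = 0.1086  (Visa)
  w_1 = 0.165286·1.2265 + -0.012913·16.4570 = -0.0098  (Merck)
  w_2 = 0.165286·5.2423 + -0.012913·27.5793 = 0.5103  (Boeing)
  w_3 = 0.165286·1.8939 + -0.012913·19.1084 = 0.0663  (Ford)
  w_4 = 0.165286·1.4912 + -0.012913·19.6584 = -0.0074  (Pfizer)
  w_5 = 0.165286·1.0146 + -0.012913·7.7495 = 0.0676  (Raytheon)
  w_6 = 0.165286·3.5343 + -0.012913·24.7658 = 0.2644  (Qualcomm)
Σw_i=1.0000  μᵀw=0.1730
σ²=wᵀΣw=λ₁·μ_p+λ₂ = 0.165286·0.173 + -0.012913 = 0.015681 ≈ 0.0157


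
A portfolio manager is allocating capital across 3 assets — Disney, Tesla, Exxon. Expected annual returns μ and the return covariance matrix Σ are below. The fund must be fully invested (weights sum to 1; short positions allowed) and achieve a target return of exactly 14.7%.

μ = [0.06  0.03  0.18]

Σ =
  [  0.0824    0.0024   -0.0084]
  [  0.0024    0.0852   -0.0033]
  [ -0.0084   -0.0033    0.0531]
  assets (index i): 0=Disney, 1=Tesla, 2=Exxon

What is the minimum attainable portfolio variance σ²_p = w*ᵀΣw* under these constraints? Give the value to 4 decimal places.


0.0300

x=Σ⁻¹μ = [1.0806  0.4607  3.5894]
y=Σ⁻¹𝟙 = [14.0038  12.1872  21.8051]
a=μᵀx=0.724754  b=𝟙ᵀx=5.130758  c=𝟙ᵀy=47.996060  D=ac−b²=8.460657
λ₁=(c·0.147−b)/D = (47.996060·0.147−5.130758)/8.460657 = 0.227484
λ₂=(a−b·0.147)/D = (0.724754−5.130758·0.147)/8.460657 = -0.003483
w* = 0.227484·x + -0.003483·y:
  w_0 = 0.227484·1.0806 + -0.003483·14.0038 = 0.1971  (Disney)
  w_1 = 0.227484·0.4607 + -0.003483·12.1872 = 0.0624  (Tesla)
  w_2 = 0.227484·3.5894 + -0.003483·21.8051 = 0.7406  (Exxon)
Σw_i=1.0000  μᵀw=0.1470
σ²=wᵀΣw=λ₁·μ_p+λ₂ = 0.227484·0.147 + -0.003483 = 0.029957 ≈ 0.0300
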